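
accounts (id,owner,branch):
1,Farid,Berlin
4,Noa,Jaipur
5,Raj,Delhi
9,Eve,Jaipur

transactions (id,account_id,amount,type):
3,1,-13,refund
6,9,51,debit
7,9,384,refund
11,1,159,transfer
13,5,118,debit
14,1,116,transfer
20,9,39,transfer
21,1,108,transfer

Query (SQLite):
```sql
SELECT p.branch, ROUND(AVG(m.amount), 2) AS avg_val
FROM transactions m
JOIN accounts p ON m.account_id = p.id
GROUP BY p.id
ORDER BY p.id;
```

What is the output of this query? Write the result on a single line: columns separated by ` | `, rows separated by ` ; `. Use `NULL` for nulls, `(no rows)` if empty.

Berlin | 92.5 ; Delhi | 118 ; Jaipur | 158

Join each transactions row to its accounts via account_id.
Group joined rows by accounts.id; compute ROUND(AVG(m.amount), 2) per group.
  1: ids {3, 11, 14, 21} → ROUND(AVG(m.amount), 2)=92.5
  5: ids {13} → ROUND(AVG(m.amount), 2)=118
  9: ids {6, 7, 20} → ROUND(AVG(m.amount), 2)=158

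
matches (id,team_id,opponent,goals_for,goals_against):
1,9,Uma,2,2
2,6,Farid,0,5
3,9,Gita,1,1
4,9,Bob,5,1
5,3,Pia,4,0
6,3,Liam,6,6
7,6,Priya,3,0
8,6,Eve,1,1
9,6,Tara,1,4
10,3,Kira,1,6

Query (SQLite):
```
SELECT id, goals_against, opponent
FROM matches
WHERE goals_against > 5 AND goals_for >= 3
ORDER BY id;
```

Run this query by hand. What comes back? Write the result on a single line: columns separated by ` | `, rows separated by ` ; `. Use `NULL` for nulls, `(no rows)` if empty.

goals_against > 5: ids {6, 10}
goals_for >= 3: ids {4, 5, 6, 7}
Combine with AND.

6 | 6 | Liam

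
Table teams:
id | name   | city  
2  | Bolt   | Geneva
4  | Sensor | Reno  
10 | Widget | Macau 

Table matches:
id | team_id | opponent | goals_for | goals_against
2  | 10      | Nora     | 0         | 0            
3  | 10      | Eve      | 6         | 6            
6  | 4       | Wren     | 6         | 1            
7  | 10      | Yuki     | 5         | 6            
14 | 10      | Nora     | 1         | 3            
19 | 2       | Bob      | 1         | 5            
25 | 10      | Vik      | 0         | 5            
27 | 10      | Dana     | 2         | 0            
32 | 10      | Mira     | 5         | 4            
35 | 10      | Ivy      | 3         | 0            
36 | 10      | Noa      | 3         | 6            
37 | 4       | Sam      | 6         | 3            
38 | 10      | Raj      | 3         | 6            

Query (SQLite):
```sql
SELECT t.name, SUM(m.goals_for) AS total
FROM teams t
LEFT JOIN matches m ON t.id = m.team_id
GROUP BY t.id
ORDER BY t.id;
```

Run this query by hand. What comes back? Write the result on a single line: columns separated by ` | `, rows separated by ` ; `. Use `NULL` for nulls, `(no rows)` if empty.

Bolt | 1 ; Sensor | 12 ; Widget | 28

LEFT JOIN keeps every teams row; unmatched ones get NULL for matches columns.
Group by teams.id and compute SUM(m.goals_for). SUM over an all-NULL group is NULL.
  2: ids {19} → SUM(m.goals_for)=1
  4: ids {6, 37} → SUM(m.goals_for)=12
  10: ids {2, 3, 7, 14, 25, 27, 32, 35, 36, 38} → SUM(m.goals_for)=28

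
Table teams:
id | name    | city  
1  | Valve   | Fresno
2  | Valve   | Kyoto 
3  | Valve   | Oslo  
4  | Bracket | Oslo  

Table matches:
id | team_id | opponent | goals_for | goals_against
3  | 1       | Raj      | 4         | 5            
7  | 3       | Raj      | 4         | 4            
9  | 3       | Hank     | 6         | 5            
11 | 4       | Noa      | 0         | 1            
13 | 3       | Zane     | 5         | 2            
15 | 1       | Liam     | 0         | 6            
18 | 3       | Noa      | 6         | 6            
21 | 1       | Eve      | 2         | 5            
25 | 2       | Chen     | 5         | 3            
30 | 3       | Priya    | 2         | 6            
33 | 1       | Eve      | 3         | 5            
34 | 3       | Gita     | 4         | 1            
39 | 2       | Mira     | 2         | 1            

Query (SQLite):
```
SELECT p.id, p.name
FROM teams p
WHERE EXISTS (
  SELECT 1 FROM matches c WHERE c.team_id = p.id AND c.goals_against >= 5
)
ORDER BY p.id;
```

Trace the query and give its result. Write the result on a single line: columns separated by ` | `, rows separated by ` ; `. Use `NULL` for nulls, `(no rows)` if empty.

1 | Valve ; 3 | Valve

For each teams row, check whether any matches with matching team_id has goals_against >= 5.
Keep rows where that is true.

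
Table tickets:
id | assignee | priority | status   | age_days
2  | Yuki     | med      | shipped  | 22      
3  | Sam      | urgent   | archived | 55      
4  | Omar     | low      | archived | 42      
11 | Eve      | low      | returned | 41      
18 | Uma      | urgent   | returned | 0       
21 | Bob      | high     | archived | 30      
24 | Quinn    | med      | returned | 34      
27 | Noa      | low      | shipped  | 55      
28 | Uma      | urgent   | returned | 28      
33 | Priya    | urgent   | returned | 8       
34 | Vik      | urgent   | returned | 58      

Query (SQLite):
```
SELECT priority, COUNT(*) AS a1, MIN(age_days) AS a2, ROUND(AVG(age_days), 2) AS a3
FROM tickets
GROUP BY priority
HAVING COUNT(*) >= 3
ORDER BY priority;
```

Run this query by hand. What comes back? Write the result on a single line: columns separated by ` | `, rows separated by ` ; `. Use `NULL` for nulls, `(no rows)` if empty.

Group tickets by priority.
Per group compute: COUNT(*), MIN(age_days), ROUND(AVG(age_days), 2).
HAVING: drop groups with fewer than 3 rows.
  high: ids {21} → COUNT(*)=1, MIN(age_days)=30, ROUND(AVG(age_days), 2)=30
  low: ids {4, 11, 27} → COUNT(*)=3, MIN(age_days)=41, ROUND(AVG(age_days), 2)=46
  med: ids {2, 24} → COUNT(*)=2, MIN(age_days)=22, ROUND(AVG(age_days), 2)=28
  urgent: ids {3, 18, 28, 33, 34} → COUNT(*)=5, MIN(age_days)=0, ROUND(AVG(age_days), 2)=29.8

low | 3 | 41 | 46 ; urgent | 5 | 0 | 29.8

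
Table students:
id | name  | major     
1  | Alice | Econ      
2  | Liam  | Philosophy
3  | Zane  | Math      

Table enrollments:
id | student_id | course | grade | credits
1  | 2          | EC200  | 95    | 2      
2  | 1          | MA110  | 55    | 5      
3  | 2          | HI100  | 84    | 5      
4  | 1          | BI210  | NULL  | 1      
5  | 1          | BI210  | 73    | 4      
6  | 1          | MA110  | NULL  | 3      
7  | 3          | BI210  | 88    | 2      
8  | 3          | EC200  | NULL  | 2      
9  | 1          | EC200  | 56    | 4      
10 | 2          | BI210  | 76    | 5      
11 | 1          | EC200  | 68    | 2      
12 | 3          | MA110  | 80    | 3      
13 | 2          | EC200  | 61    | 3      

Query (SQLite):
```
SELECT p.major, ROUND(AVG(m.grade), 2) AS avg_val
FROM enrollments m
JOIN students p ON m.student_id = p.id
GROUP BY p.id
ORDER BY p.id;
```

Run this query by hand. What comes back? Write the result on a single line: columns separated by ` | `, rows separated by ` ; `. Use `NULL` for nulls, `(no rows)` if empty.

Econ | 63 ; Philosophy | 79 ; Math | 84

Join each enrollments row to its students via student_id.
Group joined rows by students.id; compute ROUND(AVG(m.grade), 2) per group.
  1: ids {2, 4, 5, 6, 9, 11} → ROUND(AVG(m.grade), 2)=63
  2: ids {1, 3, 10, 13} → ROUND(AVG(m.grade), 2)=79
  3: ids {7, 8, 12} → ROUND(AVG(m.grade), 2)=84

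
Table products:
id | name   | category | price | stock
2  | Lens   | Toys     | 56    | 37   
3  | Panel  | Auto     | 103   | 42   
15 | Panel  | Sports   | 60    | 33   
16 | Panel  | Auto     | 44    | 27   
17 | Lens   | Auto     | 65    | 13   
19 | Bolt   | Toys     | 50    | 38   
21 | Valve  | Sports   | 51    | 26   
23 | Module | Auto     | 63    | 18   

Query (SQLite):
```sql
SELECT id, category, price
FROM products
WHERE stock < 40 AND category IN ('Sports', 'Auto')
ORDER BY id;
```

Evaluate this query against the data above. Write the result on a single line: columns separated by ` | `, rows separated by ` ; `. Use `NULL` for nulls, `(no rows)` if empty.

stock < 40: ids {2, 15, 16, 17, 19, 21, 23}
category IN ('Sports', 'Auto'): ids {3, 15, 16, 17, 21, 23}
Combine with AND.

15 | Sports | 60 ; 16 | Auto | 44 ; 17 | Auto | 65 ; 21 | Sports | 51 ; 23 | Auto | 63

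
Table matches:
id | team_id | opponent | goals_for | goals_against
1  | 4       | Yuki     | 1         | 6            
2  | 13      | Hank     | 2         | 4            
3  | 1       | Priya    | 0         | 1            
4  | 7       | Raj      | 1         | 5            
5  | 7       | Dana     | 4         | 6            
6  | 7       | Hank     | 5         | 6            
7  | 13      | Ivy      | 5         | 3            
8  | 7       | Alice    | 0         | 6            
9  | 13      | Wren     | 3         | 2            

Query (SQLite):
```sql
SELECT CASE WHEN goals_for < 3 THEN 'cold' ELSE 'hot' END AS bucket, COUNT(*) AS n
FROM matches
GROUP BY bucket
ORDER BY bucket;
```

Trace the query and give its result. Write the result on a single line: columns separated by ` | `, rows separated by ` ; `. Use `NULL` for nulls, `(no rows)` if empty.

Bucket rows by goals_for < 3 → 'cold' else 'hot'; count each bucket.

cold | 5 ; hot | 4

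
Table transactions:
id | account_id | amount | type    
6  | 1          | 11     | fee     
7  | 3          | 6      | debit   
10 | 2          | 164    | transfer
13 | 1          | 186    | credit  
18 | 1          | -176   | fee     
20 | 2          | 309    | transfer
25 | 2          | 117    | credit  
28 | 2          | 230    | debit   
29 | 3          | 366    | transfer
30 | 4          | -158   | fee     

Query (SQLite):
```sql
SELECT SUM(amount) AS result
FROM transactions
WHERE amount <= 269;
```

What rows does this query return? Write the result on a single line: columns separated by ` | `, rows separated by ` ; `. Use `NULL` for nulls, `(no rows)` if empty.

Rows where amount <= 269 → amount values: [11, 6, 164, 186, -176, 117, 230, -158].
SUM of non-NULL values = 380.

380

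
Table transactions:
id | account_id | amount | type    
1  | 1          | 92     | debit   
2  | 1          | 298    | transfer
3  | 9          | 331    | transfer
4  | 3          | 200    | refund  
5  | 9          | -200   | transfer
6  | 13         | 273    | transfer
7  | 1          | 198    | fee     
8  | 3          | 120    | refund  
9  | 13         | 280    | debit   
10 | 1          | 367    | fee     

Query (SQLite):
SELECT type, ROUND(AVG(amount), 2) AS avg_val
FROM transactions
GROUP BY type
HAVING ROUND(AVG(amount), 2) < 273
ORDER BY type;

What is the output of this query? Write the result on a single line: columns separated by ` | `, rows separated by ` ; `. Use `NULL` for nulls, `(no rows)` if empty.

Partition transactions by type; compute ROUND(AVG(amount), 2) within each group.
HAVING: keep groups where ROUND(AVG(amount), 2) < 273.
  debit: ids {1, 9} → ROUND(AVG(amount), 2)=186
  fee: ids {7, 10} → ROUND(AVG(amount), 2)=282.5
  refund: ids {4, 8} → ROUND(AVG(amount), 2)=160
  transfer: ids {2, 3, 5, 6} → ROUND(AVG(amount), 2)=175.5

debit | 186 ; refund | 160 ; transfer | 175.5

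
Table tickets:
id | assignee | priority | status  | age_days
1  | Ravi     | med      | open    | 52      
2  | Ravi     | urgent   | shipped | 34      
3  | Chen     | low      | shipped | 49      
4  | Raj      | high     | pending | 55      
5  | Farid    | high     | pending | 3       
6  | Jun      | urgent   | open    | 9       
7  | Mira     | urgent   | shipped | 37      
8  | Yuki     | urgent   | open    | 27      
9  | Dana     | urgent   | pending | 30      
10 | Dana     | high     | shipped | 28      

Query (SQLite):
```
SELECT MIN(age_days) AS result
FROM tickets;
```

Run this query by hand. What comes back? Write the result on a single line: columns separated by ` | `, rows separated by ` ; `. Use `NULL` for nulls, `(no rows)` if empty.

3

All age_days values: [52, 34, 49, 55, 3, 9, 37, 27, 30, 28].
MIN of non-NULL values = 3.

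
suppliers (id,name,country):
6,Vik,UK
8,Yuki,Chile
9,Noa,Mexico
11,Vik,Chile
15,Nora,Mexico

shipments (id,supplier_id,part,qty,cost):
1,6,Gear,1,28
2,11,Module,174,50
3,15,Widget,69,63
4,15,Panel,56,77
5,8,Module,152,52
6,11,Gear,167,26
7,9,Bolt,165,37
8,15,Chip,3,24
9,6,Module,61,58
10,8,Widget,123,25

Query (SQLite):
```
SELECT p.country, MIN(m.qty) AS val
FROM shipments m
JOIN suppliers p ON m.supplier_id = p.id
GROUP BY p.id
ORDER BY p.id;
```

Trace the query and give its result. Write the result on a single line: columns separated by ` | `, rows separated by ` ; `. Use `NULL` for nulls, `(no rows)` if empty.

UK | 1 ; Chile | 123 ; Mexico | 165 ; Chile | 167 ; Mexico | 3

Join each shipments row to its suppliers via supplier_id.
Group joined rows by suppliers.id; compute MIN(m.qty) per group.
  6: ids {1, 9} → MIN(m.qty)=1
  8: ids {5, 10} → MIN(m.qty)=123
  9: ids {7} → MIN(m.qty)=165
  11: ids {2, 6} → MIN(m.qty)=167
  15: ids {3, 4, 8} → MIN(m.qty)=3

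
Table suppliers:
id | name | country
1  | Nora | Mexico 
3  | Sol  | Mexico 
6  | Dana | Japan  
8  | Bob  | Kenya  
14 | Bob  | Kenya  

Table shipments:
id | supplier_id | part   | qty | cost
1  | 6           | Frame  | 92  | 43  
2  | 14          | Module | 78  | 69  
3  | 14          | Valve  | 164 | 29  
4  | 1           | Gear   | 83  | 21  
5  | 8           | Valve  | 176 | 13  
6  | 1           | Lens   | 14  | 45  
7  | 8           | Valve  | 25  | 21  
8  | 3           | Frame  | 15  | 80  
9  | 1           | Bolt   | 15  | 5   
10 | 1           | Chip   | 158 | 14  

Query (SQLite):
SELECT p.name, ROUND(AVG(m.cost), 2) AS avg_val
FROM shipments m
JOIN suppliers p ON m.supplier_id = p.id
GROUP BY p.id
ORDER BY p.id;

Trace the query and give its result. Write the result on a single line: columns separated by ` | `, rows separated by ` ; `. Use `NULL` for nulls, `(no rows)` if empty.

Join each shipments row to its suppliers via supplier_id.
Group joined rows by suppliers.id; compute ROUND(AVG(m.cost), 2) per group.
  1: ids {4, 6, 9, 10} → ROUND(AVG(m.cost), 2)=21.25
  3: ids {8} → ROUND(AVG(m.cost), 2)=80
  6: ids {1} → ROUND(AVG(m.cost), 2)=43
  8: ids {5, 7} → ROUND(AVG(m.cost), 2)=17
  14: ids {2, 3} → ROUND(AVG(m.cost), 2)=49

Nora | 21.25 ; Sol | 80 ; Dana | 43 ; Bob | 17 ; Bob | 49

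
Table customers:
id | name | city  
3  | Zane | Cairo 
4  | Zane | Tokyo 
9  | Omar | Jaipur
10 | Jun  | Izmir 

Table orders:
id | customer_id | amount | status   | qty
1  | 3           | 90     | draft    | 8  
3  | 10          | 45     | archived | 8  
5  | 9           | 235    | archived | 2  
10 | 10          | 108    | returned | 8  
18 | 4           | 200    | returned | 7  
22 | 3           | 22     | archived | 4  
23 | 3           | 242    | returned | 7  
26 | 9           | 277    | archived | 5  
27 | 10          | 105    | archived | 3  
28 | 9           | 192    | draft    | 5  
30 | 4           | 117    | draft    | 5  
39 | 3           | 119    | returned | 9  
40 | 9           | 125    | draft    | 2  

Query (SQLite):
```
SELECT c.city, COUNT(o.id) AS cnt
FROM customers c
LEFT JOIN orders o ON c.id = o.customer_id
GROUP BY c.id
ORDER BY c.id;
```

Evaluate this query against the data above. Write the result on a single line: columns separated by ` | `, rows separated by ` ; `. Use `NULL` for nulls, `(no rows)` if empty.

LEFT JOIN keeps every customers row; unmatched ones get NULL for orders columns.
Group by customers.id and compute COUNT(o.id). COUNT(col) of an all-NULL group is 0.
  3: ids {1, 22, 23, 39} → COUNT(o.id)=4
  4: ids {18, 30} → COUNT(o.id)=2
  9: ids {5, 26, 28, 40} → COUNT(o.id)=4
  10: ids {3, 10, 27} → COUNT(o.id)=3

Cairo | 4 ; Tokyo | 2 ; Jaipur | 4 ; Izmir | 3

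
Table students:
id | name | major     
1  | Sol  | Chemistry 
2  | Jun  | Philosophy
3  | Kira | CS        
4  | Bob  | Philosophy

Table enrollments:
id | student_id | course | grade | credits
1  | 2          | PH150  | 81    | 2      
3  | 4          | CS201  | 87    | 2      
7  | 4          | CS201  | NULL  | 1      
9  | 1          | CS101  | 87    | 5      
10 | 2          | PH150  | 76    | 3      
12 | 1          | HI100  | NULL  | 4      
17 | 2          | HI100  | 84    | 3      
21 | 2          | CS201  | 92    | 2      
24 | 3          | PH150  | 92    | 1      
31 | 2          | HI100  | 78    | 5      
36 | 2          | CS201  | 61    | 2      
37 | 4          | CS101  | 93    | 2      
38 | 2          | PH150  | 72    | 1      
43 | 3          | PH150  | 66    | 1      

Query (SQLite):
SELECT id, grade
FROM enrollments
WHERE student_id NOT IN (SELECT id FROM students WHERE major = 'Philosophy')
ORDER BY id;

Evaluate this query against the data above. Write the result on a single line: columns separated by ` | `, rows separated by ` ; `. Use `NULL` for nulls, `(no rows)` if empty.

9 | 87 ; 12 | NULL ; 24 | 92 ; 43 | 66

Inner query: students.id where major = 'Philosophy'.
Outer: keep enrollments rows whose student_id is not in that set.
Inner query → {2, 4}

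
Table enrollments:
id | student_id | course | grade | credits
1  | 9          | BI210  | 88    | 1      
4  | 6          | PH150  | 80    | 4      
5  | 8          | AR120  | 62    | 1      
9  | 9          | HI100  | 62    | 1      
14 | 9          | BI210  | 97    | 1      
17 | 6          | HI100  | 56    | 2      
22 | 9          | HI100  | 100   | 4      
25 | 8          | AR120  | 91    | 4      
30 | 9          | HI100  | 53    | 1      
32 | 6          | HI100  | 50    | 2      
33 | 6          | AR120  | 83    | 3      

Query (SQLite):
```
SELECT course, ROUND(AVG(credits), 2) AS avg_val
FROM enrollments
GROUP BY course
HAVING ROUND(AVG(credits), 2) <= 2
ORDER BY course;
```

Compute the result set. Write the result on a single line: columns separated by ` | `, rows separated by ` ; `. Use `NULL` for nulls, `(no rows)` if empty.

Partition enrollments by course; compute ROUND(AVG(credits), 2) within each group.
HAVING: keep groups where ROUND(AVG(credits), 2) <= 2.
  AR120: ids {5, 25, 33} → ROUND(AVG(credits), 2)=2.67
  BI210: ids {1, 14} → ROUND(AVG(credits), 2)=1
  HI100: ids {9, 17, 22, 30, 32} → ROUND(AVG(credits), 2)=2
  PH150: ids {4} → ROUND(AVG(credits), 2)=4

BI210 | 1 ; HI100 | 2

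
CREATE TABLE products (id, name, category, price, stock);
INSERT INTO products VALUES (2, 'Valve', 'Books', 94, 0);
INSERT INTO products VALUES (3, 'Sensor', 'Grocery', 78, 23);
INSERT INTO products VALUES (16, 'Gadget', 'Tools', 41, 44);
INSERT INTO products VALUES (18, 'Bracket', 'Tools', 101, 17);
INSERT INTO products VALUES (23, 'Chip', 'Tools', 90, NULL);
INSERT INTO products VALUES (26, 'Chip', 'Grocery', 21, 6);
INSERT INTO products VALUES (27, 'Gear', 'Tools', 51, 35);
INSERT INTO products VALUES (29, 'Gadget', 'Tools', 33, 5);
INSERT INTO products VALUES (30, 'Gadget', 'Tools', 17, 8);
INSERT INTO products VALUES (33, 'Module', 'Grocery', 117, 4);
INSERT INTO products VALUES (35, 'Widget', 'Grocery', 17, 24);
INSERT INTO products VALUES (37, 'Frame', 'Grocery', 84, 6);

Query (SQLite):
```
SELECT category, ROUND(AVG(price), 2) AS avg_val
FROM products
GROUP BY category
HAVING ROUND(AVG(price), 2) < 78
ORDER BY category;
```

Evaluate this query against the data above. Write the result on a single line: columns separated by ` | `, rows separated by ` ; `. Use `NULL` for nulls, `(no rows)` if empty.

Partition products by category; compute ROUND(AVG(price), 2) within each group.
HAVING: keep groups where ROUND(AVG(price), 2) < 78.
  Books: ids {2} → ROUND(AVG(price), 2)=94
  Grocery: ids {3, 26, 33, 35, 37} → ROUND(AVG(price), 2)=63.4
  Tools: ids {16, 18, 23, 27, 29, 30} → ROUND(AVG(price), 2)=55.5

Grocery | 63.4 ; Tools | 55.5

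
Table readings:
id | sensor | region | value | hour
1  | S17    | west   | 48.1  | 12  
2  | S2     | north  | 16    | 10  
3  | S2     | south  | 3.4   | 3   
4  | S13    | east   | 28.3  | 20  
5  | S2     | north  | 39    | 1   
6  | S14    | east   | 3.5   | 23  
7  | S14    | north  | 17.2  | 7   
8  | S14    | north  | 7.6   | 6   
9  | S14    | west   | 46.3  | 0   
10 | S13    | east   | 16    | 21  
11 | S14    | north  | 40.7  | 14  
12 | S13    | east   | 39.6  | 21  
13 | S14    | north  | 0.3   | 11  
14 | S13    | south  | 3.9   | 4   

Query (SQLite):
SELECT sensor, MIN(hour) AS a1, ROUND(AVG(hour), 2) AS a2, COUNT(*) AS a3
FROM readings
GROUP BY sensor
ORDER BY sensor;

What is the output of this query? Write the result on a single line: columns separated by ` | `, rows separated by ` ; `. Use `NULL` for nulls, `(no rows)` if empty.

Group readings by sensor.
Per group compute: MIN(hour), ROUND(AVG(hour), 2), COUNT(*).
  S13: ids {4, 10, 12, 14} → MIN(hour)=4, ROUND(AVG(hour), 2)=16.5, COUNT(*)=4
  S14: ids {6, 7, 8, 9, 11, 13} → MIN(hour)=0, ROUND(AVG(hour), 2)=10.17, COUNT(*)=6
  S17: ids {1} → MIN(hour)=12, ROUND(AVG(hour), 2)=12, COUNT(*)=1
  S2: ids {2, 3, 5} → MIN(hour)=1, ROUND(AVG(hour), 2)=4.67, COUNT(*)=3

S13 | 4 | 16.5 | 4 ; S14 | 0 | 10.17 | 6 ; S17 | 12 | 12 | 1 ; S2 | 1 | 4.67 | 3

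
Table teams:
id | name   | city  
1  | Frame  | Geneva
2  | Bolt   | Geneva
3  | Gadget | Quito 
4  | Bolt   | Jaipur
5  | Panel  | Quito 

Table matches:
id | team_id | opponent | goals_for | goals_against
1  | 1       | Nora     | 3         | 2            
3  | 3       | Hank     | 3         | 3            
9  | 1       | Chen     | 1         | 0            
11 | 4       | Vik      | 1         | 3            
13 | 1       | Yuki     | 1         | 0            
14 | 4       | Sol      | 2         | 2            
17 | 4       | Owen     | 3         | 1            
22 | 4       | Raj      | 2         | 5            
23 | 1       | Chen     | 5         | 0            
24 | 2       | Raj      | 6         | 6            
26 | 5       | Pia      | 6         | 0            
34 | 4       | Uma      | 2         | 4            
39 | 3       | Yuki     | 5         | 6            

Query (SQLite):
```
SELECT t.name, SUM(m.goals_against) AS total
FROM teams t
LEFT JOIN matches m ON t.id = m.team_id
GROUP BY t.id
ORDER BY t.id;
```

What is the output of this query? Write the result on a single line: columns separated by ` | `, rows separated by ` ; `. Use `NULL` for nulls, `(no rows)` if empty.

Frame | 2 ; Bolt | 6 ; Gadget | 9 ; Bolt | 15 ; Panel | 0

LEFT JOIN keeps every teams row; unmatched ones get NULL for matches columns.
Group by teams.id and compute SUM(m.goals_against). SUM over an all-NULL group is NULL.
  1: ids {1, 9, 13, 23} → SUM(m.goals_against)=2
  2: ids {24} → SUM(m.goals_against)=6
  3: ids {3, 39} → SUM(m.goals_against)=9
  4: ids {11, 14, 17, 22, 34} → SUM(m.goals_against)=15
  5: ids {26} → SUM(m.goals_against)=0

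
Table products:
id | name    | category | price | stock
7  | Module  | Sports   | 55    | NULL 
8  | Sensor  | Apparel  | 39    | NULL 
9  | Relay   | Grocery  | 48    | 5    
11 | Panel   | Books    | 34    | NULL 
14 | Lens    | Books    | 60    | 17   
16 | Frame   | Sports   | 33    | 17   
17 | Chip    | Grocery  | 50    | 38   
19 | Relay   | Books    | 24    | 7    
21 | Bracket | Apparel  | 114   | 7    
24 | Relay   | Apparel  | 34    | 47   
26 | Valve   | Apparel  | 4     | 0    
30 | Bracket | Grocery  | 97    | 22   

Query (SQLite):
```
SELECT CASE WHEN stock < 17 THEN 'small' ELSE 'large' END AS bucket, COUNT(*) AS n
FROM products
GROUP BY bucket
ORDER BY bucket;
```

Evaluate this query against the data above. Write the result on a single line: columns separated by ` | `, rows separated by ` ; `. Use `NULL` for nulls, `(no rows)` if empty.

large | 8 ; small | 4

Bucket rows by stock < 17 → 'small' else 'large'; count each bucket.
NULL < 17 is unknown, so NULL stock falls into ELSE → 'large'.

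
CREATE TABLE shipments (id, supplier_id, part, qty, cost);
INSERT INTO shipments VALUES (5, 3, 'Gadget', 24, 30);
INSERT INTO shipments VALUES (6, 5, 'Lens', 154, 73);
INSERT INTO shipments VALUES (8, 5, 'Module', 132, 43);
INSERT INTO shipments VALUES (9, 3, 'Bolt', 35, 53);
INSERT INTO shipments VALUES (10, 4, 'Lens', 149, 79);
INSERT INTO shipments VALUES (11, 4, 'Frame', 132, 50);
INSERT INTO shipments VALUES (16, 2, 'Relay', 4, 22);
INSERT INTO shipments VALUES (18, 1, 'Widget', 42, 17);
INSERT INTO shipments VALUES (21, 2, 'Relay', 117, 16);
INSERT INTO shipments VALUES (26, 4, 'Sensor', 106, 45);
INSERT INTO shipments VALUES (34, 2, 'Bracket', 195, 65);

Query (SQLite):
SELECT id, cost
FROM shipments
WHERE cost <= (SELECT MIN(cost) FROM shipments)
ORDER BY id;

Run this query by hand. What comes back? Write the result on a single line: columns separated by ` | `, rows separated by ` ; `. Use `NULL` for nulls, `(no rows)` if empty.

21 | 16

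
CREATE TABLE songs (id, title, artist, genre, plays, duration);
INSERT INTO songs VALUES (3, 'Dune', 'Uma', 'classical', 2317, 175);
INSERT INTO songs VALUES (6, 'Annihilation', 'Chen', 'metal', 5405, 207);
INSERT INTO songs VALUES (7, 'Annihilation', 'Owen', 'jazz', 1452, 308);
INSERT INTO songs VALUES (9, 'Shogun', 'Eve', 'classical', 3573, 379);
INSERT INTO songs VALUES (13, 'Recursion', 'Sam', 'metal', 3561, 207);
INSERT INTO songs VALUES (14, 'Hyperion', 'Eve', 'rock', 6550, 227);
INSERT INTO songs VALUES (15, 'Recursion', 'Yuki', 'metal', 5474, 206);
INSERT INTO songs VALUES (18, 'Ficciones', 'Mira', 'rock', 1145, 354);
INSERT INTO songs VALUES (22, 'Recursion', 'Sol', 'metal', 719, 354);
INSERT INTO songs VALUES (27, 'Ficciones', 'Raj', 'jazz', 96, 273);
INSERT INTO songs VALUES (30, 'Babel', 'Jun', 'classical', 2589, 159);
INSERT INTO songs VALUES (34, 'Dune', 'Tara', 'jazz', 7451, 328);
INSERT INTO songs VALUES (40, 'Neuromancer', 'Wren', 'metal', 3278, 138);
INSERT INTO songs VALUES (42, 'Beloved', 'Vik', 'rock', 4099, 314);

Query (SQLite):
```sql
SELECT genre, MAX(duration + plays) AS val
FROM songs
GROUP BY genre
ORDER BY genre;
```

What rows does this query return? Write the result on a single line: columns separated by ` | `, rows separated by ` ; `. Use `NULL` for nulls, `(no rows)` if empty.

For each row compute duration + plays.
Group by genre; take MAX of the expression per group.
  classical: ids {3, 9, 30} → MAX(duration + plays)=3952
  jazz: ids {7, 27, 34} → MAX(duration + plays)=7779
  metal: ids {6, 13, 15, 22, 40} → MAX(duration + plays)=5680
  rock: ids {14, 18, 42} → MAX(duration + plays)=6777

classical | 3952 ; jazz | 7779 ; metal | 5680 ; rock | 6777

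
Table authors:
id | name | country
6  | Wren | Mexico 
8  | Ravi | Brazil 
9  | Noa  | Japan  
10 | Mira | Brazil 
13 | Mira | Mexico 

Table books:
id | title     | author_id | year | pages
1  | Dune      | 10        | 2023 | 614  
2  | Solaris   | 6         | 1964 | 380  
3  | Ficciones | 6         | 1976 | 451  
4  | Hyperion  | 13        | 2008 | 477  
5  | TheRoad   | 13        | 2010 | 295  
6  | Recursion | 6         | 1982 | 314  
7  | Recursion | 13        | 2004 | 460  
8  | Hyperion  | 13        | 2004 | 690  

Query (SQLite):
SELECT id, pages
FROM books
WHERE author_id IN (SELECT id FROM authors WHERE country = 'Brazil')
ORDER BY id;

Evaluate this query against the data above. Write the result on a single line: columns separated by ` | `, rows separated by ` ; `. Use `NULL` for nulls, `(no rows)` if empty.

1 | 614

Inner query: authors.id where country = 'Brazil'.
Outer: keep books rows whose author_id is in that set.
Inner query → {8, 10}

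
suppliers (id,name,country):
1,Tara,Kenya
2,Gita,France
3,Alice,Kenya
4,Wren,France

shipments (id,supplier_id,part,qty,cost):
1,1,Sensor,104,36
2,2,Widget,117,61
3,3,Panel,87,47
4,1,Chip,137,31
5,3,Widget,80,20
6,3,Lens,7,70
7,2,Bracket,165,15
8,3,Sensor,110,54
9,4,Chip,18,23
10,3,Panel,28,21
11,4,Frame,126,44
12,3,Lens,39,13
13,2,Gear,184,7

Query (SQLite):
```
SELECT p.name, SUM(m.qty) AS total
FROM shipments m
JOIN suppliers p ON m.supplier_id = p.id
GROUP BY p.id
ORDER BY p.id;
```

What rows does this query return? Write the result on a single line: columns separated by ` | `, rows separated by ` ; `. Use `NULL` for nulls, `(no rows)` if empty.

Join each shipments row to its suppliers via supplier_id.
Group joined rows by suppliers.id; compute SUM(m.qty) per group.
  1: ids {1, 4} → SUM(m.qty)=241
  2: ids {2, 7, 13} → SUM(m.qty)=466
  3: ids {3, 5, 6, 8, 10, 12} → SUM(m.qty)=351
  4: ids {9, 11} → SUM(m.qty)=144

Tara | 241 ; Gita | 466 ; Alice | 351 ; Wren | 144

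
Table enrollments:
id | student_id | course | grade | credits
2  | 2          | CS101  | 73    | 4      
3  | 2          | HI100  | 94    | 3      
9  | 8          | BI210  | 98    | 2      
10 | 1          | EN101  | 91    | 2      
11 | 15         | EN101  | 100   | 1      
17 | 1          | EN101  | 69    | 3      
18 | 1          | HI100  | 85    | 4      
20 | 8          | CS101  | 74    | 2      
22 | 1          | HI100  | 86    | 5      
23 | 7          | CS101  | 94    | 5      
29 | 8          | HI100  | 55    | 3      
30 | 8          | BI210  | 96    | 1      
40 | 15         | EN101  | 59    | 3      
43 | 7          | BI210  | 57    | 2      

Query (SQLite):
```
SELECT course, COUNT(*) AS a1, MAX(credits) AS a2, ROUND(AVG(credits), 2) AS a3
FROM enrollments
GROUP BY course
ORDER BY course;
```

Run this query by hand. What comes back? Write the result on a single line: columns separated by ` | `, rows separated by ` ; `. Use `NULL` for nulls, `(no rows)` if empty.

Group enrollments by course.
Per group compute: COUNT(*), MAX(credits), ROUND(AVG(credits), 2).
  BI210: ids {9, 30, 43} → COUNT(*)=3, MAX(credits)=2, ROUND(AVG(credits), 2)=1.67
  CS101: ids {2, 20, 23} → COUNT(*)=3, MAX(credits)=5, ROUND(AVG(credits), 2)=3.67
  EN101: ids {10, 11, 17, 40} → COUNT(*)=4, MAX(credits)=3, ROUND(AVG(credits), 2)=2.25
  HI100: ids {3, 18, 22, 29} → COUNT(*)=4, MAX(credits)=5, ROUND(AVG(credits), 2)=3.75

BI210 | 3 | 2 | 1.67 ; CS101 | 3 | 5 | 3.67 ; EN101 | 4 | 3 | 2.25 ; HI100 | 4 | 5 | 3.75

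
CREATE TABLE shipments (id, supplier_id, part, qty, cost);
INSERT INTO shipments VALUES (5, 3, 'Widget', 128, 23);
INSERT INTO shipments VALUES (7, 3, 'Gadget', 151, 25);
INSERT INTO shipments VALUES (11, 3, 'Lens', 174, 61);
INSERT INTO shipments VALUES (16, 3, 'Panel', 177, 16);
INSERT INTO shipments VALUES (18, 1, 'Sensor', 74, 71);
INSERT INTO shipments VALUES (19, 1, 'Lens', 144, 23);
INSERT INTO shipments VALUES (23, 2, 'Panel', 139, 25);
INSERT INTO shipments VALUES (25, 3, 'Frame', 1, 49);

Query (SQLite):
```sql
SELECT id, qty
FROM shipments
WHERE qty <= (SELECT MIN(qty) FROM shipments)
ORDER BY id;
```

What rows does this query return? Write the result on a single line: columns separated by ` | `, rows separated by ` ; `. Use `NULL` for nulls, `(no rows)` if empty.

Scalar subquery: MIN(qty) over all shipments rows = 1.
Keep rows where qty <= that value.

25 | 1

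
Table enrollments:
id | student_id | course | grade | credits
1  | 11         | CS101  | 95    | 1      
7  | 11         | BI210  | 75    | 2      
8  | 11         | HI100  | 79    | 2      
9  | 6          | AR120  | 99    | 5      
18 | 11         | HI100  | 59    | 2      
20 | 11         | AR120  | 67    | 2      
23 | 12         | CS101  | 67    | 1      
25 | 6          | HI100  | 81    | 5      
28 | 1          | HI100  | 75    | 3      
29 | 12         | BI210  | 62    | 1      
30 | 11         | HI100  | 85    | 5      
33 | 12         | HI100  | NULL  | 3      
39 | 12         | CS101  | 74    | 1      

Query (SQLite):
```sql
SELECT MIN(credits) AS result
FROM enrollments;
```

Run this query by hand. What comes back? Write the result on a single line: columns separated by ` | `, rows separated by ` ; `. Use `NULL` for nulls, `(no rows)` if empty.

1

All credits values: [1, 2, 2, 5, 2, 2, 1, 5, 3, 1, 5, 3, 1].
MIN of non-NULL values = 1.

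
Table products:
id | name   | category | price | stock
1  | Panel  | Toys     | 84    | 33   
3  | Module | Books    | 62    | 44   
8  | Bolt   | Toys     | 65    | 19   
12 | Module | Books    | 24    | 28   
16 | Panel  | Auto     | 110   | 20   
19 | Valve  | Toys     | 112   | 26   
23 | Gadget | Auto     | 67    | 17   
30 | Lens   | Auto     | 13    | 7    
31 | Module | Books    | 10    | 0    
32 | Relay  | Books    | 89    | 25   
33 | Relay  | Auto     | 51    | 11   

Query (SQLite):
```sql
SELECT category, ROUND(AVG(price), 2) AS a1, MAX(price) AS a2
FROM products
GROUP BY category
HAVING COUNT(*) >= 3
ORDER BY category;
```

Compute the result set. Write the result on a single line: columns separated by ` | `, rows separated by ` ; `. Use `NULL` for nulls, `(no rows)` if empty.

Auto | 60.25 | 110 ; Books | 46.25 | 89 ; Toys | 87 | 112

Group products by category.
Per group compute: ROUND(AVG(price), 2), MAX(price).
HAVING: drop groups with fewer than 3 rows.
  Auto: ids {16, 23, 30, 33} → ROUND(AVG(price), 2)=60.25, MAX(price)=110
  Books: ids {3, 12, 31, 32} → ROUND(AVG(price), 2)=46.25, MAX(price)=89
  Toys: ids {1, 8, 19} → ROUND(AVG(price), 2)=87, MAX(price)=112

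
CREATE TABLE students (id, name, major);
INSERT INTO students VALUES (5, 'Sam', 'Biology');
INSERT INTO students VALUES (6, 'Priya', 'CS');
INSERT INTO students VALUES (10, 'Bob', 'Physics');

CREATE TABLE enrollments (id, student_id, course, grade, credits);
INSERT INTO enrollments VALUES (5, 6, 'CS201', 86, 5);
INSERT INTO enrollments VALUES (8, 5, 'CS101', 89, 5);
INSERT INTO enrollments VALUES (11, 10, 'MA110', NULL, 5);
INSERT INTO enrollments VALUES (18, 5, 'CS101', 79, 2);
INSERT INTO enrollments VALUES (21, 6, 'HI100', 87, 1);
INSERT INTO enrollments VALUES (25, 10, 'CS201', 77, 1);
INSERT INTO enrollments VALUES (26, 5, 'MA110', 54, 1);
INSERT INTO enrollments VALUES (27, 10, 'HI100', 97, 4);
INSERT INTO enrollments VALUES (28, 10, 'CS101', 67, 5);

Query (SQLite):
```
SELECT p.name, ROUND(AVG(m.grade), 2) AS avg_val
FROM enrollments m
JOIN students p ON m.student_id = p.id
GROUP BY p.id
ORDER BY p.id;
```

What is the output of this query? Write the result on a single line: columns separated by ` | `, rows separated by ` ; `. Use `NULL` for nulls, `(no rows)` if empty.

Join each enrollments row to its students via student_id.
Group joined rows by students.id; compute ROUND(AVG(m.grade), 2) per group.
  5: ids {8, 18, 26} → ROUND(AVG(m.grade), 2)=74
  6: ids {5, 21} → ROUND(AVG(m.grade), 2)=86.5
  10: ids {11, 25, 27, 28} → ROUND(AVG(m.grade), 2)=80.33

Sam | 74 ; Priya | 86.5 ; Bob | 80.33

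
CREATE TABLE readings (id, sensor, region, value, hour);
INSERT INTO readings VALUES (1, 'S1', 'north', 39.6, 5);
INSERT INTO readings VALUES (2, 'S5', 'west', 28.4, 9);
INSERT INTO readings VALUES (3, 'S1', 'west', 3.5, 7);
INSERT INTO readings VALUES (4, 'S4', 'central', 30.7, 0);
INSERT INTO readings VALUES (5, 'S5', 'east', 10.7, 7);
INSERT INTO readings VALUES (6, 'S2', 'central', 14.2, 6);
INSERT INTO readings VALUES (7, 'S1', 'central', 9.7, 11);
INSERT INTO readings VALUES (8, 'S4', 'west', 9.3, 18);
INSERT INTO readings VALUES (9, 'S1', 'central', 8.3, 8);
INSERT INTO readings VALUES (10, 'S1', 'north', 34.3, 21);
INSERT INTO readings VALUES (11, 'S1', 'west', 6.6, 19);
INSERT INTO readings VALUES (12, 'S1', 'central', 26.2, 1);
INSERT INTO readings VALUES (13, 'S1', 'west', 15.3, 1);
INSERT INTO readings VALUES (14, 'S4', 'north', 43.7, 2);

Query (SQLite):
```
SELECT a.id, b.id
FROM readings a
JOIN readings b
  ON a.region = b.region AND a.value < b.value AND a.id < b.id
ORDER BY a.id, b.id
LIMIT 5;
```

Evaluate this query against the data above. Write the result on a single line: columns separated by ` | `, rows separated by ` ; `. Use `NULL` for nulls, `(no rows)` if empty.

1 | 14 ; 3 | 8 ; 3 | 11 ; 3 | 13 ; 6 | 12

Pairs (a,b) with same region, a.value < b.value, a.id < b.id.
region groups: central:{4,6,7,9,12} east:{5} north:{1,10,14} west:{2,3,8,11,13}
Ordered by (a.id, b.id); first 5.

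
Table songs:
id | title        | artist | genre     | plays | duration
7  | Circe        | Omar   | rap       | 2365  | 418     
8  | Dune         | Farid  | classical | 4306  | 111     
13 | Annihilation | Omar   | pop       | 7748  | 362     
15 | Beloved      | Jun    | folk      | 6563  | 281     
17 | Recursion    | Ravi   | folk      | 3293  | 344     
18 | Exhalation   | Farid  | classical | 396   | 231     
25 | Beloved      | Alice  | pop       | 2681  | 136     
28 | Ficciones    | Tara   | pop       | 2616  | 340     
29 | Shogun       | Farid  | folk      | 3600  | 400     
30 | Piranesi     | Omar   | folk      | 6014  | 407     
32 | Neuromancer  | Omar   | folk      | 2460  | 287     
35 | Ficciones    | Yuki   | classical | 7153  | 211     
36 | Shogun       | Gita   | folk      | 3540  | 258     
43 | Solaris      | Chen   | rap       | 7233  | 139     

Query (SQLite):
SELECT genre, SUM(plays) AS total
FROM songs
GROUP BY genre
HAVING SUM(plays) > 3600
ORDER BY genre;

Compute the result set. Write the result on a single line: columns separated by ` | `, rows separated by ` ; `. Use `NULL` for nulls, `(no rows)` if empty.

Partition songs by genre; compute SUM(plays) within each group.
HAVING: keep groups where SUM(plays) > 3600.
  classical: ids {8, 18, 35} → SUM(plays)=11855
  folk: ids {15, 17, 29, 30, 32, 36} → SUM(plays)=25470
  pop: ids {13, 25, 28} → SUM(plays)=13045
  rap: ids {7, 43} → SUM(plays)=9598

classical | 11855 ; folk | 25470 ; pop | 13045 ; rap | 9598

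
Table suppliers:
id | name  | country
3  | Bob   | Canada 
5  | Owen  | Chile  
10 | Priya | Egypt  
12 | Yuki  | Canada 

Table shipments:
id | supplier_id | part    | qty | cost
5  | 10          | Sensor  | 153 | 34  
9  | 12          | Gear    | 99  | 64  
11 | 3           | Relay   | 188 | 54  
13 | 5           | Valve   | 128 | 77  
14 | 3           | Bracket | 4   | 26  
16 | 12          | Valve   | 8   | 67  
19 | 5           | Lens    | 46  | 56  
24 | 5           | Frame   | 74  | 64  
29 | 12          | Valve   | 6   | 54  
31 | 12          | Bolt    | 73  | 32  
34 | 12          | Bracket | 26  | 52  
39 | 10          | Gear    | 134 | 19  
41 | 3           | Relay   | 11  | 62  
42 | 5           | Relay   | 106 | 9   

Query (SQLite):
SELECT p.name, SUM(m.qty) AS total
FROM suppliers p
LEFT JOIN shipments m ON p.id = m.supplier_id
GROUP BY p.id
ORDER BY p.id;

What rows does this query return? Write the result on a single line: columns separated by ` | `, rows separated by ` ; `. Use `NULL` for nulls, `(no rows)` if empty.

LEFT JOIN keeps every suppliers row; unmatched ones get NULL for shipments columns.
Group by suppliers.id and compute SUM(m.qty). SUM over an all-NULL group is NULL.
  3: ids {11, 14, 41} → SUM(m.qty)=203
  5: ids {13, 19, 24, 42} → SUM(m.qty)=354
  10: ids {5, 39} → SUM(m.qty)=287
  12: ids {9, 16, 29, 31, 34} → SUM(m.qty)=212

Bob | 203 ; Owen | 354 ; Priya | 287 ; Yuki | 212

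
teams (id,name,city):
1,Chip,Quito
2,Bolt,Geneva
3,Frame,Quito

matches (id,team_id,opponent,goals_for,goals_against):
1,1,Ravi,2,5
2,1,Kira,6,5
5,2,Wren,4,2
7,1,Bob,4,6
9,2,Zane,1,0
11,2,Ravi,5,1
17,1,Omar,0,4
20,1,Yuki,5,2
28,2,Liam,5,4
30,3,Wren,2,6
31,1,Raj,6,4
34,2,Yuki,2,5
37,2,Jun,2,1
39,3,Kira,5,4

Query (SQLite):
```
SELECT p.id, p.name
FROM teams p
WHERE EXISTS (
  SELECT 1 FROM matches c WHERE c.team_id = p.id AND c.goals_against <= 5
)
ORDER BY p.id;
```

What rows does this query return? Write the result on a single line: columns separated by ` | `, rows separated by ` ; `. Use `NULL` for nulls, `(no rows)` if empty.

For each teams row, check whether any matches with matching team_id has goals_against <= 5.
Keep rows where that is true.

1 | Chip ; 2 | Bolt ; 3 | Frame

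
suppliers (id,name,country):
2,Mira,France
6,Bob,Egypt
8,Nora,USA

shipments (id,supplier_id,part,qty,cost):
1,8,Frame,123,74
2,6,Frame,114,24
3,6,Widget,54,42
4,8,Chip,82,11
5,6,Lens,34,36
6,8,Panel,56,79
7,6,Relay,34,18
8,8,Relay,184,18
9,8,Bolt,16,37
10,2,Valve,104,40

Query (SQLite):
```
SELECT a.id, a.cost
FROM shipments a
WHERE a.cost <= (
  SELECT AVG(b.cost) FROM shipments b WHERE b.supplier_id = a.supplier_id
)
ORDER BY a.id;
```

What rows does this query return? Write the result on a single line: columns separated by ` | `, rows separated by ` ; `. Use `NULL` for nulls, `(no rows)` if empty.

2 | 24 ; 4 | 11 ; 7 | 18 ; 8 | 18 ; 9 | 37 ; 10 | 40

For each shipments row a, compute AVG(cost) over rows sharing a.supplier_id.
Keep row a if a.cost <= that per-group AVG.
  supplier_id=2: AVG(cost) = 40.0
  supplier_id=6: AVG(cost) = 30.0
  supplier_id=8: AVG(cost) = 43.8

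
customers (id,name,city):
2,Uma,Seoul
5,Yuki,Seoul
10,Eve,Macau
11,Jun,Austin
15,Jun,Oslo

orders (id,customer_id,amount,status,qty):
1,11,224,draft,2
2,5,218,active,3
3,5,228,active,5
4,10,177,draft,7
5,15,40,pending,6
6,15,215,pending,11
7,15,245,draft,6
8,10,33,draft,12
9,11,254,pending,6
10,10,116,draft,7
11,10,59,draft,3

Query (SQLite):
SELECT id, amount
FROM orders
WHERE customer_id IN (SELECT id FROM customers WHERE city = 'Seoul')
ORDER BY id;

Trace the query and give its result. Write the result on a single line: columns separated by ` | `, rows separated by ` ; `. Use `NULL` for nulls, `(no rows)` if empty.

2 | 218 ; 3 | 228

Inner query: customers.id where city = 'Seoul'.
Outer: keep orders rows whose customer_id is in that set.
Inner query → {2, 5}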